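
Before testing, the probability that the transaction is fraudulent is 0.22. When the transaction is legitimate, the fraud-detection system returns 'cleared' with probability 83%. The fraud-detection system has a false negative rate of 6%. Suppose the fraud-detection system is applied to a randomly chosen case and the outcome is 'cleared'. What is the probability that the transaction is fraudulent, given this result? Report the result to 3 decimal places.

P(H | E) ≈ 0.020

Let H be the event that the transaction is fraudulent. P(H) = 0.22, so P(¬H) = 0.78. With E the 'cleared' result, P(E|H) = 0.06 and P(E|¬H) = 0.83.
P(E) = 0.06·0.22 + 0.83·0.78 = 0.013200 + 0.64740 = 0.66060.
By Bayes' theorem, P(H|E) = 0.013200 / 0.66060 = 0.020.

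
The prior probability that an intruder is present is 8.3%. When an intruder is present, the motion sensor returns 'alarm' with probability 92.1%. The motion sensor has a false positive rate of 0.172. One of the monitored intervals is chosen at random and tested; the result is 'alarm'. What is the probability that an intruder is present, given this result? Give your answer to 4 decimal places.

P(H | E) ≈ 0.3264

Let H be the event that an intruder is present. P(H) = 0.083, so P(¬H) = 0.917. With E the 'alarm' result, P(E|H) = 0.921 and P(E|¬H) = 0.172.
P(E) = 0.921·0.083 + 0.172·0.917 = 0.076443 + 0.15772 = 0.23417.
By Bayes' theorem, P(H|E) = 0.076443 / 0.23417 = 0.3264.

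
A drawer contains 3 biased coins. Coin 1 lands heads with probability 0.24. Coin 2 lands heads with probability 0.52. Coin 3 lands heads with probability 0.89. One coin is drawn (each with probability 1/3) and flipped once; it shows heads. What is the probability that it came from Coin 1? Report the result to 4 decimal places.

P(heads|C1) = 0.24; P(heads|C2) = 0.52; P(heads|C3) = 0.89.
Prior × likelihood for each source: 0.333333·0.24=0.08000, 0.333333·0.52=0.1733, 0.333333·0.89=0.2967. Summing gives P(heads) = 0.55000.
P(Coin 1 | heads) = 0.08000 / 0.55000 = 0.1455.

Posterior probability ≈ 0.1455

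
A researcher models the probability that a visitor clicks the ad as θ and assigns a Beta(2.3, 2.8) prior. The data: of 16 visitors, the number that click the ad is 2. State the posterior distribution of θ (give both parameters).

Observing 2 successes and 14 failures updates Beta(2.3, 2.8) by adding the success and failure counts to the two shape parameters: α = 2.3+2 = 4.3, β = 2.8+14 = 16.8.

Posterior: Beta(4.3, 16.8)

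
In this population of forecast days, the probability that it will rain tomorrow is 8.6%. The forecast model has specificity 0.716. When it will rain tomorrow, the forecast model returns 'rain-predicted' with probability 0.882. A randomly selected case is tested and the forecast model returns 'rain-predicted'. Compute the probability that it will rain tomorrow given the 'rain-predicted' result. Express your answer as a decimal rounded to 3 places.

Let H be the event that it will rain tomorrow. P(H) = 0.086, so P(¬H) = 0.914. With E the 'rain-predicted' result, P(E|H) = 0.882 and P(E|¬H) = 0.284.
P(E) = 0.882·0.086 + 0.284·0.914 = 0.075852 + 0.25958 = 0.33543.
By Bayes' theorem, P(H|E) = 0.075852 / 0.33543 = 0.226.

P(H | E) ≈ 0.226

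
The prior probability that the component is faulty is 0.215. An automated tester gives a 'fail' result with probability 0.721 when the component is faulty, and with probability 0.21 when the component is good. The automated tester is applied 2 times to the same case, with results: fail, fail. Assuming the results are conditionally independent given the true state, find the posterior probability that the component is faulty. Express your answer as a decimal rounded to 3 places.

Let H be the event that the component is faulty; start with P(H) = 0.215. P('fail'|H) = 0.721, P('fail'|¬H) = 0.21.
Update on result 1 ('fail'): P(H) ← 0.721·0.2150 / (0.721·0.2150 + 0.21·0.7850) = 0.15501/0.31986 = 0.4846.
Update on result 2 ('fail'): P(H) ← 0.721·0.4846 / (0.721·0.4846 + 0.21·0.5154) = 0.34942/0.45764 = 0.7635.

Posterior P(H) ≈ 0.764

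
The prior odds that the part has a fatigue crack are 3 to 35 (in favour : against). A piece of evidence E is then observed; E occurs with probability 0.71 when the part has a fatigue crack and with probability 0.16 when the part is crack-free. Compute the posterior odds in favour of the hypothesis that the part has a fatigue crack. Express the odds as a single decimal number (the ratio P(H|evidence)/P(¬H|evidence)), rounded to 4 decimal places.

Prior odds = 3/35 = 0.085714.
Likelihood ratio for E = 0.71/0.16 = 4.4375.
Posterior odds = prior odds × LR = 0.38036.

Posterior odds ≈ 0.3804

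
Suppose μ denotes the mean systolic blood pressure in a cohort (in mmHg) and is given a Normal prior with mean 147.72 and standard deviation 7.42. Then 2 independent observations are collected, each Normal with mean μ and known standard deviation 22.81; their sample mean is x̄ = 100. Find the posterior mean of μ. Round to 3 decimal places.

Posterior mean ≈ 139.385

With known σ, the Normal prior is conjugate. Weight on the data is w = (n/σ²)/(n/σ² + 1/τ₀²) = 0.00384397/(0.00384397+0.0181632) = 0.17467.
Posterior mean = w·x̄ + (1−w)·μ₀ = 0.17467·100 + 0.82533·147.72 = 139.385.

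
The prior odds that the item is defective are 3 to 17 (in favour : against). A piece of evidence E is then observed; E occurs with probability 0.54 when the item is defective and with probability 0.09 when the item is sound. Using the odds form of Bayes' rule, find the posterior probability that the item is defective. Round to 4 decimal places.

Posterior probability ≈ 0.5143

Prior odds = 3/17 = 0.17647.
Likelihood ratio for E = 0.54/0.09 = 6.0000.
Posterior odds = prior odds × LR = 1.0588.
Posterior probability = odds/(1+odds) = 1.0588/2.0588 = 0.5143.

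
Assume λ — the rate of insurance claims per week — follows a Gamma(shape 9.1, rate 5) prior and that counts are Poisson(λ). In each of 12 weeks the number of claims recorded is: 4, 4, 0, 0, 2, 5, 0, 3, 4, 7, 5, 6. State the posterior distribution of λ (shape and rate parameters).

Total count ∑xᵢ = 40 over n = 12 weeks.
Gamma is conjugate to the Poisson likelihood: posterior is Gamma(shape = 9.1+40 = 49.1, rate = 5+12 = 17).

Posterior: Gamma(shape=49.1, rate=17)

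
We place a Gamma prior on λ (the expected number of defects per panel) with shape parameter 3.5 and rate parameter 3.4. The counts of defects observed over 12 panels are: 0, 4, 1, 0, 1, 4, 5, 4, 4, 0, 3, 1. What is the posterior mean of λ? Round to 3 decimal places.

The Poisson likelihood adds the total count to the shape and the number of exposure periods to the rate. Here ∑xᵢ = 27 and n = 12, so shape 3.5→30.5 and rate 3.4→15.4.
Posterior mean = shape/rate = 30.5/15.4 = 1.981.

Posterior mean ≈ 1.981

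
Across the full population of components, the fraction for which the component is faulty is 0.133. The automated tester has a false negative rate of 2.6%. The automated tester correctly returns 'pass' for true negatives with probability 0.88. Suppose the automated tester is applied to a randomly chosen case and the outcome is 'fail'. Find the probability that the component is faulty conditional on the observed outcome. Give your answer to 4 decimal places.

Write H for 'the component is faulty'. Prior odds H:¬H = 0.133/0.867 = 0.15340. For the 'fail' outcome, the likelihood ratio is 0.974/0.12 = 8.1167.
Posterior odds = 0.15340 × 8.1167 = 1.2451, so P(H|E) = 1.2451/(1+1.2451) = 0.5546.

P(H | E) ≈ 0.5546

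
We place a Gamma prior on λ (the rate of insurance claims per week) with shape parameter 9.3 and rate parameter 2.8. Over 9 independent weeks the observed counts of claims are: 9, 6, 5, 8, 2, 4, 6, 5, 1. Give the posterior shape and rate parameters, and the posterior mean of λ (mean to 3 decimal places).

The Poisson likelihood adds the total count to the shape and the number of exposure periods to the rate. Here ∑xᵢ = 46 and n = 9, so shape 9.3→55.3 and rate 2.8→11.8.
Posterior mean = shape/rate = 55.3/11.8 = 4.686.

Posterior: Gamma(shape=55.3, rate=11.8); mean ≈ 4.686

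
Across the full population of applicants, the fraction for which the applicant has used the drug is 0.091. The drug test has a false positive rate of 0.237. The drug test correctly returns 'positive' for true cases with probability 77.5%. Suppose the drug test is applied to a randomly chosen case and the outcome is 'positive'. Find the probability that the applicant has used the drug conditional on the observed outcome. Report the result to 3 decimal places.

Write H for 'the applicant has used the drug'. Prior odds H:¬H = 0.091/0.909 = 0.10011. For the 'positive' outcome, the likelihood ratio is 0.775/0.237 = 3.2700.
Posterior odds = 0.10011 × 3.2700 = 0.32736, so P(H|E) = 0.32736/(1+0.32736) = 0.247.

P(H | E) ≈ 0.247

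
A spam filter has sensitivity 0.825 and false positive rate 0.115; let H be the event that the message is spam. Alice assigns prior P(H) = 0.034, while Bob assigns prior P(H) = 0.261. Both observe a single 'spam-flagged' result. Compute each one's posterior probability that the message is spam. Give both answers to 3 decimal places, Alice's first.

Alice: 0.202; Bob: 0.717

The likelihood ratio for a 'spam-flagged' result is 0.825/0.115 = 7.1739.
Alice: prior odds 0.034/0.966 = 0.035197; posterior odds 0.25250; posterior probability 0.202.
Bob: prior odds 0.261/0.739 = 0.35318; posterior odds 2.5337; posterior probability 0.717.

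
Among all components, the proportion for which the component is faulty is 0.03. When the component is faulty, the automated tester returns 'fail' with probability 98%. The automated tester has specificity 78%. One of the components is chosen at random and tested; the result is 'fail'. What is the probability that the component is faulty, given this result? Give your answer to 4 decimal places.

P(H | E) ≈ 0.1211

Write H for 'the component is faulty'. Prior odds H:¬H = 0.03/0.97 = 0.030928. For the 'fail' outcome, the likelihood ratio is 0.98/0.22 = 4.4545.
Posterior odds = 0.030928 × 4.4545 = 0.13777, so P(H|E) = 0.13777/(1+0.13777) = 0.1211.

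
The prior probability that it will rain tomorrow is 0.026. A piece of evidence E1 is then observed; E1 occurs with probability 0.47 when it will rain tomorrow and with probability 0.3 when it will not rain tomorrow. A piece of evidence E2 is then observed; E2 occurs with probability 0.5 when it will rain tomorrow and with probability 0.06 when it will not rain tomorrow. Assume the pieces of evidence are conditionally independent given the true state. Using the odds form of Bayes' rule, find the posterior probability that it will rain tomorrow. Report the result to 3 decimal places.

Prior odds = 0.026/(1−0.026) = 0.026694.
Likelihood ratio for E1 = 0.47/0.3 = 1.5667.
Likelihood ratio for E2 = 0.5/0.06 = 8.3333.
Posterior odds = prior odds × LR₁ × LR₂ = 0.34851.
Posterior probability = odds/(1+odds) = 0.34851/1.3485 = 0.258.

Posterior probability ≈ 0.258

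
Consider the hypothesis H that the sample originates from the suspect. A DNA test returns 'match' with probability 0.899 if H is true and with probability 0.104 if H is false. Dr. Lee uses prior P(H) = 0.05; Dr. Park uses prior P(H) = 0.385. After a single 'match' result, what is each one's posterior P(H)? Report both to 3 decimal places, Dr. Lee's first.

Dr. Lee: 0.313; Dr. Park: 0.844

The likelihood ratio for a 'match' result is 0.899/0.104 = 8.6442.
Dr. Lee: prior odds 0.05/0.95 = 0.052632; posterior odds 0.45496; posterior probability 0.313.
Dr. Park: prior odds 0.385/0.615 = 0.62602; posterior odds 5.4114; posterior probability 0.844.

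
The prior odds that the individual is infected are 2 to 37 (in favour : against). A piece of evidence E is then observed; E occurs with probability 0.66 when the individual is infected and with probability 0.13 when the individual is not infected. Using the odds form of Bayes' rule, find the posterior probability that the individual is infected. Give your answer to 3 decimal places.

Prior odds = 2/37 = 0.054054.
Likelihood ratio for E = 0.66/0.13 = 5.0769.
Posterior odds = prior odds × LR = 0.27443.
Posterior probability = odds/(1+odds) = 0.27443/1.2744 = 0.215.

Posterior probability ≈ 0.215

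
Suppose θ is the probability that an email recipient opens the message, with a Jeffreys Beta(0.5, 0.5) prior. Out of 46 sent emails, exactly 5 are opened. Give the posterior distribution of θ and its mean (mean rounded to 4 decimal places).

The binomial likelihood is conjugate to the Beta prior: with 5 successes and 41 failures, the posterior is Beta(0.5+5, 0.5+41) = Beta(5.5, 41.5).
E[θ | data] = 5.5/(5.5+41.5) = 0.1170.

Posterior: Beta(5.5, 41.5); mean ≈ 0.1170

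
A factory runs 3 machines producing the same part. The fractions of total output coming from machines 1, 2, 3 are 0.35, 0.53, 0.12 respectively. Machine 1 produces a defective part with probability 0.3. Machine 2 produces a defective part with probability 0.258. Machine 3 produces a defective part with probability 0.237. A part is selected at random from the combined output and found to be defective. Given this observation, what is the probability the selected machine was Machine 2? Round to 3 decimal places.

Tabulate prior·likelihood by source: [1] prior 0.35, lik 0.3, product 0.1050; [2] prior 0.53, lik 0.258, product 0.1367; [3] prior 0.12, lik 0.237, product 0.02844.
Normalizing constant = 0.27018; the posterior for Machine 2 is its product over the sum, 0.1367/0.27018 = 0.506.

Posterior probability ≈ 0.506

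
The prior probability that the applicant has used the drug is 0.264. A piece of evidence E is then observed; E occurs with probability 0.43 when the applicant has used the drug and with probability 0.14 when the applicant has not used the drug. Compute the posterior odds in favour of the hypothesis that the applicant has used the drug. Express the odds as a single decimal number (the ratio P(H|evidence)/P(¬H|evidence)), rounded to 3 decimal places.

Prior odds = 0.264/(1−0.264) = 0.35870.
Likelihood ratio for E = 0.43/0.14 = 3.0714.
Posterior odds = prior odds × LR = 1.1017.

Posterior odds ≈ 1.102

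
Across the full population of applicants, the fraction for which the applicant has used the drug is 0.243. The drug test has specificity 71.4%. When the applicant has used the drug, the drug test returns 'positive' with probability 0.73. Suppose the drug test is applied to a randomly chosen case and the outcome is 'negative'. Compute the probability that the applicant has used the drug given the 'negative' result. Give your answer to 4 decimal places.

P(H | E) ≈ 0.1082

Write H for 'the applicant has used the drug'. Prior odds H:¬H = 0.243/0.757 = 0.32100. For the 'negative' outcome, the likelihood ratio is 0.27/0.714 = 0.37815.
Posterior odds = 0.32100 × 0.37815 = 0.12139, so P(H|E) = 0.12139/(1+0.12139) = 0.1082.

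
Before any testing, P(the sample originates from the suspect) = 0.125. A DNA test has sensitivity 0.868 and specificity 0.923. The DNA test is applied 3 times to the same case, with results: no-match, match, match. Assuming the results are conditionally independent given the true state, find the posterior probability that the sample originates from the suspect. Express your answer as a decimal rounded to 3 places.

Let H be the event that the sample originates from the suspect; start with P(H) = 0.125. P('match'|H) = 0.868, P('match'|¬H) = 0.077.
Update on result 1 ('no-match'): P(H) ← 0.132·0.1250 / (0.132·0.1250 + 0.923·0.8750) = 0.016500/0.82412 = 0.0200.
Update on result 2 ('match'): P(H) ← 0.868·0.0200 / (0.868·0.0200 + 0.077·0.9800) = 0.017378/0.092837 = 0.1872.
Update on result 3 ('match'): P(H) ← 0.868·0.1872 / (0.868·0.1872 + 0.077·0.8128) = 0.16248/0.22507 = 0.7219.

Posterior P(H) ≈ 0.722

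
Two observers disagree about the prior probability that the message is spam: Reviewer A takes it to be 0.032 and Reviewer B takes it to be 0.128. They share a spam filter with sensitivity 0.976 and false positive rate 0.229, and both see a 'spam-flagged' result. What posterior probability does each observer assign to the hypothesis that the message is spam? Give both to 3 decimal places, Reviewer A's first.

P('+'|H) = 0.976, P('+'|¬H) = 0.229.
Reviewer A: numerator 0.976·0.032 = 0.031232; evidence = 0.031232+0.229·0.968 = 0.25290; posterior = 0.123.
Reviewer B: numerator 0.976·0.128 = 0.12493; evidence = 0.12493+0.229·0.872 = 0.32462; posterior = 0.385.

Reviewer A: 0.123; Reviewer B: 0.385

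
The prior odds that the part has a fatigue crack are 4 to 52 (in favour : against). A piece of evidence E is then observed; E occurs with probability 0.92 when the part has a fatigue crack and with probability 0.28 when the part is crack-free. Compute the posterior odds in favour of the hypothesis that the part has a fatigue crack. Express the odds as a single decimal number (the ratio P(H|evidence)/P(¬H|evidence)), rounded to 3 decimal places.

Posterior odds ≈ 0.253

Prior odds = 4/52 = 0.076923. In log-odds, ln(0.076923) = -2.5649.
Add log likelihood ratio: ln(3.2857) = 1.1896.
Posterior log-odds = -1.3754, so posterior odds = exp(-1.3754) = 0.25275.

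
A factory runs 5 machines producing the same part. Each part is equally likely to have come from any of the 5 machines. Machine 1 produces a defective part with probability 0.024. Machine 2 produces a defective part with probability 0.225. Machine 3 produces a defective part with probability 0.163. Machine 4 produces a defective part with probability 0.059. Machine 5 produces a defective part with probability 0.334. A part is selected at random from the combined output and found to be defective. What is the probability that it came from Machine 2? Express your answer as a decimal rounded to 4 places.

Tabulate prior·likelihood by source: [1] prior 0.2, lik 0.024, product 0.004800; [2] prior 0.2, lik 0.225, product 0.04500; [3] prior 0.2, lik 0.163, product 0.03260; [4] prior 0.2, lik 0.059, product 0.01180; [5] prior 0.2, lik 0.334, product 0.06680.
Normalizing constant = 0.16100; the posterior for Machine 2 is its product over the sum, 0.04500/0.16100 = 0.2795.

Posterior probability ≈ 0.2795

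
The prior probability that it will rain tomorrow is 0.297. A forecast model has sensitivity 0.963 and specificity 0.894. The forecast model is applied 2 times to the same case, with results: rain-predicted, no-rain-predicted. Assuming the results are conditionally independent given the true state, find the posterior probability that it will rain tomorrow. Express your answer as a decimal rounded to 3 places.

Posterior P(H) ≈ 0.137

With H the event that it will rain tomorrow, the joint likelihood of the observed sequence is P(data|H) = 0.963·0.037 = 0.035631 and P(data|¬H) = 0.106·0.894 = 0.094764.
Bayes: P(H|data) = 0.297·0.035631 / (0.297·0.035631 + 0.703·0.094764) = 0.010582/0.077201 = 0.1371.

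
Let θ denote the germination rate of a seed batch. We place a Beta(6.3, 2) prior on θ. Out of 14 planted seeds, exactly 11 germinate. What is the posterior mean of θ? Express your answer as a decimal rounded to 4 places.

The binomial likelihood is conjugate to the Beta prior: with 11 successes and 3 failures, the posterior is Beta(6.3+11, 2+3) = Beta(17.3, 5).
Posterior mean = α/(α+β) = 17.3/22.3 = 0.7758.

Posterior mean ≈ 0.7758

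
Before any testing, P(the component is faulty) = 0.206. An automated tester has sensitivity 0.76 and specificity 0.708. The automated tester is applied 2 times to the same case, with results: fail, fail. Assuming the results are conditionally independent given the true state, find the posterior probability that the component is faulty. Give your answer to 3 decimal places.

Posterior P(H) ≈ 0.637

Let H be the event that the component is faulty; start with P(H) = 0.206. P('fail'|H) = 0.76, P('fail'|¬H) = 0.292.
Update on result 1 ('fail'): P(H) ← 0.76·0.2060 / (0.76·0.2060 + 0.292·0.7940) = 0.15656/0.38841 = 0.4031.
Update on result 2 ('fail'): P(H) ← 0.76·0.4031 / (0.76·0.4031 + 0.292·0.5969) = 0.30634/0.48064 = 0.6374.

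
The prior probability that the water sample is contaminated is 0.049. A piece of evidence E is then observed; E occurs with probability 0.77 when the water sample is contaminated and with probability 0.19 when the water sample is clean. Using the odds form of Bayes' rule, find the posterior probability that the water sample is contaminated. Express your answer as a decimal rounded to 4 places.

Posterior probability ≈ 0.1727

Prior odds = 0.049/(1−0.049) = 0.051525.
Likelihood ratio for E = 0.77/0.19 = 4.0526.
Posterior odds = prior odds × LR = 0.20881.
Posterior probability = odds/(1+odds) = 0.20881/1.2088 = 0.1727.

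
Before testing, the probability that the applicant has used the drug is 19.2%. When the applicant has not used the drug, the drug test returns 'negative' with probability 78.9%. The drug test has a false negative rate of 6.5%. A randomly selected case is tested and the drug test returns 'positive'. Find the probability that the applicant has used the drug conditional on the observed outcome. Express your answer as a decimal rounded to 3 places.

Let H be the event that the applicant has used the drug. P(H) = 0.192, so P(¬H) = 0.808. With E the 'positive' result, P(E|H) = 0.935 and P(E|¬H) = 0.211.
P(E) = 0.935·0.192 + 0.211·0.808 = 0.17952 + 0.17049 = 0.35001.
By Bayes' theorem, P(H|E) = 0.17952 / 0.35001 = 0.513.

P(H | E) ≈ 0.513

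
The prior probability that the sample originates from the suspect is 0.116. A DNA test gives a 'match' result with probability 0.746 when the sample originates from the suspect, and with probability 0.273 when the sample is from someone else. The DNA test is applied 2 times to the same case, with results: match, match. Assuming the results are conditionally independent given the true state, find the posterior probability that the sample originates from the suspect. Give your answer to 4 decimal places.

Let H be the event that the sample originates from the suspect; start with P(H) = 0.116. P('match'|H) = 0.746, P('match'|¬H) = 0.273.
Update on result 1 ('match'): P(H) ← 0.746·0.1160 / (0.746·0.1160 + 0.273·0.8840) = 0.086536/0.32787 = 0.2639.
Update on result 2 ('match'): P(H) ← 0.746·0.2639 / (0.746·0.2639 + 0.273·0.7361) = 0.19690/0.39784 = 0.4949.

Posterior P(H) ≈ 0.4949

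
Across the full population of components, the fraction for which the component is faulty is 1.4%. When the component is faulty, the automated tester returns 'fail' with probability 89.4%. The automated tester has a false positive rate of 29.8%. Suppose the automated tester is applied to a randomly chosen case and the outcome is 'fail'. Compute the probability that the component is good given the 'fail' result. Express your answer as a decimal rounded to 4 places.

Let H be the event that the component is faulty. P(H) = 0.014, so P(¬H) = 0.986. With E the 'fail' result, P(E|H) = 0.894 and P(E|¬H) = 0.298.
P(E) = 0.894·0.014 + 0.298·0.986 = 0.012516 + 0.29383 = 0.30634.
By Bayes' theorem, P(H|E) = 0.012516 / 0.30634 = 0.0409. Hence P(¬H|E) = 1 − 0.0409 = 0.9591.

P(¬H | E) ≈ 0.9591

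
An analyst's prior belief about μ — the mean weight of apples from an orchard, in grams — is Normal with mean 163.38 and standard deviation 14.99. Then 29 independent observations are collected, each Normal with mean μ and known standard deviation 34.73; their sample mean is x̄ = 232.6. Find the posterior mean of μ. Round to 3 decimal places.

Posterior mean ≈ 221.789

With known σ, the Normal prior is conjugate. Weight on the data is w = (n/σ²)/(n/σ² + 1/τ₀²) = 0.0240430/(0.0240430+0.00445038) = 0.84381.
Posterior mean = w·x̄ + (1−w)·μ₀ = 0.84381·232.6 + 0.15619·163.38 = 221.789.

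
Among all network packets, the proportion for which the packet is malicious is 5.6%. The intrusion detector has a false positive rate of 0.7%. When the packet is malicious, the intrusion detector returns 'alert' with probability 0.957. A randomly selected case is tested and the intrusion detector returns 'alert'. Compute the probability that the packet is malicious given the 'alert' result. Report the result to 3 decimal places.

Let H be the event that the packet is malicious. P(H) = 0.056, so P(¬H) = 0.944. With E the 'alert' result, P(E|H) = 0.957 and P(E|¬H) = 0.007.
P(E) = 0.957·0.056 + 0.007·0.944 = 0.053592 + 0.0066080 = 0.060200.
By Bayes' theorem, P(H|E) = 0.053592 / 0.060200 = 0.890.

P(H | E) ≈ 0.890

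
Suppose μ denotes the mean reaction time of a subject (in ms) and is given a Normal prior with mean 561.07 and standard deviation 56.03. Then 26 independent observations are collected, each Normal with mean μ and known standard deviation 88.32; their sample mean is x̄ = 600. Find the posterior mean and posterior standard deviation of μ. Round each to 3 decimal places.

Posterior mean ≈ 596.604; posterior SD ≈ 16.548

Prior precision 1/τ₀² = 1/56.03² = 0.00031854; data precision n/σ² = 26/88.32² = 0.00333315.
Posterior precision = 0.00031854 + 0.00333315 = 0.00365169, giving posterior SD = 1/√0.00365169 = 16.548.
Posterior mean = (0.00031854·561.07 + 0.00333315·600) / 0.00365169 = 596.604.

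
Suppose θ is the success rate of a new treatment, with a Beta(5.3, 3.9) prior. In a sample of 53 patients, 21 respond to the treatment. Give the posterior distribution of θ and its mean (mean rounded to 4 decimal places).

Observing 21 successes and 32 failures updates Beta(5.3, 3.9) by adding the success and failure counts to the two shape parameters: α = 5.3+21 = 26.3, β = 3.9+32 = 35.9.
E[θ | data] = 26.3/(26.3+35.9) = 0.4228.

Posterior: Beta(26.3, 35.9); mean ≈ 0.4228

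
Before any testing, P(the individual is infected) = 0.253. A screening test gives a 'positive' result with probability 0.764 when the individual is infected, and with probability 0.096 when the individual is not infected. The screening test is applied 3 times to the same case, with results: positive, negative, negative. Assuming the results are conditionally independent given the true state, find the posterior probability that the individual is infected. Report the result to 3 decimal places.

Posterior P(H) ≈ 0.155

Let H be the event that the individual is infected; start with P(H) = 0.253. P('positive'|H) = 0.764, P('positive'|¬H) = 0.096.
Update on result 1 ('positive'): P(H) ← 0.764·0.2530 / (0.764·0.2530 + 0.096·0.7470) = 0.19329/0.26500 = 0.7294.
Update on result 2 ('negative'): P(H) ← 0.236·0.7294 / (0.236·0.7294 + 0.904·0.2706) = 0.17214/0.41677 = 0.4130.
Update on result 3 ('negative'): P(H) ← 0.236·0.4130 / (0.236·0.4130 + 0.904·0.5870) = 0.097475/0.62810 = 0.1552.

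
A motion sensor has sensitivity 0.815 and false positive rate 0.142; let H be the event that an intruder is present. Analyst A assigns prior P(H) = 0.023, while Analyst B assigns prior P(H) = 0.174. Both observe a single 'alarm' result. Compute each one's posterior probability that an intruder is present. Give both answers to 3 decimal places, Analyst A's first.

Analyst A: 0.119; Analyst B: 0.547

The likelihood ratio for an 'alarm' result is 0.815/0.142 = 5.7394.
Analyst A: prior odds 0.023/0.977 = 0.023541; posterior odds 0.13511; posterior probability 0.119.
Analyst B: prior odds 0.174/0.826 = 0.21065; posterior odds 1.2090; posterior probability 0.547.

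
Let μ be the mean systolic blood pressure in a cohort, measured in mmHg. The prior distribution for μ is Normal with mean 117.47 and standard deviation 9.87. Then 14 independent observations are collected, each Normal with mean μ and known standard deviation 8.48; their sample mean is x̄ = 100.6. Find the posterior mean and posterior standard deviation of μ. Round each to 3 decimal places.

With known σ, the Normal prior is conjugate. Weight on the data is w = (n/σ²)/(n/σ² + 1/τ₀²) = 0.194687/(0.194687+0.0102652) = 0.94991.
Posterior mean = w·x̄ + (1−w)·μ₀ = 0.94991·100.6 + 0.050086·117.47 = 101.445. Posterior variance = 1/(0.194687+0.0102652) = 4.87919, so SD = 2.209.

Posterior mean ≈ 101.445; posterior SD ≈ 2.209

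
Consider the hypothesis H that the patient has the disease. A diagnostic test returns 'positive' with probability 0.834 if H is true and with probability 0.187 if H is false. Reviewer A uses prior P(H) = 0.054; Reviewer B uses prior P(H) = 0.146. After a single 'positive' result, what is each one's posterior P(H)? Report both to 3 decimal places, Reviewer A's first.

Reviewer A: 0.203; Reviewer B: 0.433

The likelihood ratio for a 'positive' result is 0.834/0.187 = 4.4599.
Reviewer A: prior odds 0.054/0.946 = 0.057082; posterior odds 0.25458; posterior probability 0.203.
Reviewer B: prior odds 0.146/0.854 = 0.17096; posterior odds 0.76246; posterior probability 0.433.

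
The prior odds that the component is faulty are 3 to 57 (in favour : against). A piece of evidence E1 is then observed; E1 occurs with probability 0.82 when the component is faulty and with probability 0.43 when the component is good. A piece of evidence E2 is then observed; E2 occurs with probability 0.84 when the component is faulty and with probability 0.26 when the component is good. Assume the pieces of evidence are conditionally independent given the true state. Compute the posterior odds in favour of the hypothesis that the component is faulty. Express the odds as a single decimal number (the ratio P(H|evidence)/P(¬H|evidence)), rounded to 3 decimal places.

Posterior odds ≈ 0.324

Prior odds = 3/57 = 0.052632. In log-odds, ln(0.052632) = -2.9444.
Add log likelihood ratios: ln(1.9070) + ln(3.2308) = 1.8182.
Posterior log-odds = -1.1262, so posterior odds = exp(-1.1262) = 0.32426.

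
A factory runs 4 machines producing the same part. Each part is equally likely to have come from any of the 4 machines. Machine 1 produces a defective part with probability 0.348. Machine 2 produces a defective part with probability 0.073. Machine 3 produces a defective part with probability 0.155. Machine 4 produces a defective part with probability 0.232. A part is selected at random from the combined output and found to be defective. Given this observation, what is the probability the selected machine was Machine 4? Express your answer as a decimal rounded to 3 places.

Posterior probability ≈ 0.287

P(defective|M1) = 0.348; P(defective|M2) = 0.073; P(defective|M3) = 0.155; P(defective|M4) = 0.232.
Prior × likelihood for each source: 0.25·0.348=0.08700, 0.25·0.073=0.01825, 0.25·0.155=0.03875, 0.25·0.232=0.05800. Summing gives P(defective) = 0.20200.
P(Machine 4 | defective) = 0.05800 / 0.20200 = 0.287.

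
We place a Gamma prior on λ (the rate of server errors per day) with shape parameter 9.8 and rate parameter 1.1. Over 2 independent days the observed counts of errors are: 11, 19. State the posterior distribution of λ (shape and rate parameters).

The Poisson likelihood adds the total count to the shape and the number of exposure periods to the rate. Here ∑xᵢ = 30 and n = 2, so shape 9.8→39.8 and rate 1.1→3.1.

Posterior: Gamma(shape=39.8, rate=3.1)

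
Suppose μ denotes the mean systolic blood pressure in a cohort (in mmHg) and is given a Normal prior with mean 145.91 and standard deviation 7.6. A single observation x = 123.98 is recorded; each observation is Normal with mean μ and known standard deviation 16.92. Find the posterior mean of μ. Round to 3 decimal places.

Posterior mean ≈ 142.228

With known σ, the Normal prior is conjugate. Weight on the data is w = (n/σ²)/(n/σ² + 1/τ₀²) = 0.00349301/(0.00349301+0.0173130) = 0.16788.
Posterior mean = w·x̄ + (1−w)·μ₀ = 0.16788·123.98 + 0.83212·145.91 = 142.228.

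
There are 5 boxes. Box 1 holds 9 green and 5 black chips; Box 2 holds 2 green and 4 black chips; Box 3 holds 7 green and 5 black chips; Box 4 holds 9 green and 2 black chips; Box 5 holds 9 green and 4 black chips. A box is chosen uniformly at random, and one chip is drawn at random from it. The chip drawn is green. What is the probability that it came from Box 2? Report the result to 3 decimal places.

P(green|Box 1) = 0.6429; P(green|Box 2) = 0.3333; P(green|Box 3) = 0.5833; P(green|Box 4) = 0.8182; P(green|Box 5) = 0.6923.
Prior × likelihood for each source: 0.2·0.6429=0.1286, 0.2·0.3333=0.06667, 0.2·0.5833=0.1167, 0.2·0.8182=0.1636, 0.2·0.6923=0.1385. Summing gives P(green) = 0.61400.
P(Box 2 | green) = 0.06667 / 0.61400 = 0.109.

Posterior probability ≈ 0.109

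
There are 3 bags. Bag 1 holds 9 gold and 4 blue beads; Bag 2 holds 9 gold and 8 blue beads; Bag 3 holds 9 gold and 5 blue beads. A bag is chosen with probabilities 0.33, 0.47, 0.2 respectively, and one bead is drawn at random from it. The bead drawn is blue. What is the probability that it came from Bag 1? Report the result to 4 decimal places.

Posterior probability ≈ 0.2576

P(blue|Bag 1) = 0.3077; P(blue|Bag 2) = 0.4706; P(blue|Bag 3) = 0.3571.
Prior × likelihood for each source: 0.33·0.3077=0.1015, 0.47·0.4706=0.2212, 0.2·0.3571=0.07143. Summing gives P(blue) = 0.39414.
P(Bag 1 | blue) = 0.1015 / 0.39414 = 0.2576.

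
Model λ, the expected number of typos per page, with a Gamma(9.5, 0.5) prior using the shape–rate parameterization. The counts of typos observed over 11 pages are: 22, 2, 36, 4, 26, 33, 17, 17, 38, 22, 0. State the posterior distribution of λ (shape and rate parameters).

Total count ∑xᵢ = 217 over n = 11 pages.
Gamma is conjugate to the Poisson likelihood: posterior is Gamma(shape = 9.5+217 = 226.5, rate = 0.5+11 = 11.5).

Posterior: Gamma(shape=226.5, rate=11.5)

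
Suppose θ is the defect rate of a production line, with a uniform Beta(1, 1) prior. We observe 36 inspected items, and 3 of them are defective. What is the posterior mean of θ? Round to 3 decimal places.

Posterior mean ≈ 0.105

Observing 3 successes and 33 failures updates Beta(1, 1) by adding the success and failure counts to the two shape parameters: α = 1+3 = 4, β = 1+33 = 34.
Posterior mean = α/(α+β) = 4/38 = 0.105.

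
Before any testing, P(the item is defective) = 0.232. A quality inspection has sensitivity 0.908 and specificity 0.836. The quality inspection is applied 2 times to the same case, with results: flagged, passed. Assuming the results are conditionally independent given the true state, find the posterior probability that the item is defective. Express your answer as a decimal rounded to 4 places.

Posterior P(H) ≈ 0.1554

With H the event that the item is defective, the joint likelihood of the observed sequence is P(data|H) = 0.908·0.092 = 0.083536 and P(data|¬H) = 0.164·0.836 = 0.13710.
Bayes: P(H|data) = 0.232·0.083536 / (0.232·0.083536 + 0.768·0.13710) = 0.019380/0.12468 = 0.1554.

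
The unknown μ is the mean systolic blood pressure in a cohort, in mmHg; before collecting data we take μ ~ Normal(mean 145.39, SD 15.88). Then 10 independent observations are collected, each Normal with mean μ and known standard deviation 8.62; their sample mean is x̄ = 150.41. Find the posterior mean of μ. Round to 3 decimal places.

Prior precision 1/τ₀² = 1/15.88² = 0.00396551; data precision n/σ² = 10/8.62² = 0.134582.
Posterior precision = 0.00396551 + 0.134582 = 0.138547.
Posterior mean = (0.00396551·145.39 + 0.134582·150.41) / 0.138547 = 150.266.

Posterior mean ≈ 150.266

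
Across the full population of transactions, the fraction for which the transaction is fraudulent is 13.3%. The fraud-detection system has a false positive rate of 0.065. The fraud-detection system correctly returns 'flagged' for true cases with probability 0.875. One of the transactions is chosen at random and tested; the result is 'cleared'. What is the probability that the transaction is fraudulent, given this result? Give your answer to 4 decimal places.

P(H | E) ≈ 0.0201

Let H be the event that the transaction is fraudulent. P(H) = 0.133, so P(¬H) = 0.867. With E the 'cleared' result, P(E|H) = 0.125 and P(E|¬H) = 0.935.
P(E) = 0.125·0.133 + 0.935·0.867 = 0.016625 + 0.81065 = 0.82727.
By Bayes' theorem, P(H|E) = 0.016625 / 0.82727 = 0.0201.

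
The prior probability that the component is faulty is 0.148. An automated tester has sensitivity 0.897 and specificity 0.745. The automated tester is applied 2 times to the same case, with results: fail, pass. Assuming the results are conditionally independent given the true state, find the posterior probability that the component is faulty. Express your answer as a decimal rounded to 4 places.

With H the event that the component is faulty, the joint likelihood of the observed sequence is P(data|H) = 0.897·0.103 = 0.092391 and P(data|¬H) = 0.255·0.745 = 0.18998.
Bayes: P(H|data) = 0.148·0.092391 / (0.148·0.092391 + 0.852·0.18998) = 0.013674/0.17553 = 0.0779.

Posterior P(H) ≈ 0.0779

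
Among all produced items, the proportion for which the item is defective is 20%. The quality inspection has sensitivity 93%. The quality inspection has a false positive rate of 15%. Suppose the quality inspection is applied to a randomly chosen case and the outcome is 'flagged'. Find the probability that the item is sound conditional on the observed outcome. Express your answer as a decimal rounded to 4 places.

Write H for 'the item is defective'. Prior odds H:¬H = 0.2/0.8 = 0.25000. For the 'flagged' outcome, the likelihood ratio is 0.93/0.15 = 6.2000.
Posterior odds = 0.25000 × 6.2000 = 1.5500, so P(H|E) = 1.5500/(1+1.5500) = 0.6078. Then P(¬H|E) = 1 − 0.6078 = 0.3922.

P(¬H | E) ≈ 0.3922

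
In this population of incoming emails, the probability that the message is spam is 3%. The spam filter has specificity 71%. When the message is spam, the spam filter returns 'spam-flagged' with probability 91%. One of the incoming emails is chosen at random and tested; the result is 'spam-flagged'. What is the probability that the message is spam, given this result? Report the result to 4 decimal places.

Write H for 'the message is spam'. Prior odds H:¬H = 0.03/0.97 = 0.030928. For the 'spam-flagged' outcome, the likelihood ratio is 0.91/0.29 = 3.1379.
Posterior odds = 0.030928 × 3.1379 = 0.097049, so P(H|E) = 0.097049/(1+0.097049) = 0.0885.

P(H | E) ≈ 0.0885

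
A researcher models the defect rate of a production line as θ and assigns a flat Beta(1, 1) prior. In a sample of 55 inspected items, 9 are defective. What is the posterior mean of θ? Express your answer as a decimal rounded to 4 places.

Observing 9 successes and 46 failures updates Beta(1, 1) by adding the success and failure counts to the two shape parameters: α = 1+9 = 10, β = 1+46 = 47.
Posterior mean = α/(α+β) = 10/57 = 0.1754.

Posterior mean ≈ 0.1754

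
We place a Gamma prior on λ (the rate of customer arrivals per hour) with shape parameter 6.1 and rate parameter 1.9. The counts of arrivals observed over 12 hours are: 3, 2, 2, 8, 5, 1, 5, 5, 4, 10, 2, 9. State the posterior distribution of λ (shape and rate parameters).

Posterior: Gamma(shape=62.1, rate=13.9)

The Poisson likelihood adds the total count to the shape and the number of exposure periods to the rate. Here ∑xᵢ = 56 and n = 12, so shape 6.1→62.1 and rate 1.9→13.9.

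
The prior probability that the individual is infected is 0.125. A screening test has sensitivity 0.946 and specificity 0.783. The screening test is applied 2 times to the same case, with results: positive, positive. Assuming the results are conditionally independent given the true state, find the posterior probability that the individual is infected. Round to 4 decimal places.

With H the event that the individual is infected, the joint likelihood of the observed sequence is P(data|H) = 0.946·0.946 = 0.89492 and P(data|¬H) = 0.217·0.217 = 0.047089.
Bayes: P(H|data) = 0.125·0.89492 / (0.125·0.89492 + 0.875·0.047089) = 0.11186/0.15307 = 0.7308.

Posterior P(H) ≈ 0.7308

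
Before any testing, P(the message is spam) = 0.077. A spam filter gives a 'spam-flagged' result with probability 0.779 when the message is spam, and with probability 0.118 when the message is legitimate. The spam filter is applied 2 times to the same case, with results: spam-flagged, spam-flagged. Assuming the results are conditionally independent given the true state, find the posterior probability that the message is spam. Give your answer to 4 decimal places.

With H the event that the message is spam, the joint likelihood of the observed sequence is P(data|H) = 0.779·0.779 = 0.60684 and P(data|¬H) = 0.118·0.118 = 0.013924.
Bayes: P(H|data) = 0.077·0.60684 / (0.077·0.60684 + 0.923·0.013924) = 0.046727/0.059579 = 0.7843.

Posterior P(H) ≈ 0.7843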